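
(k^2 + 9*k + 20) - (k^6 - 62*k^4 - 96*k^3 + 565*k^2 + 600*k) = -k^6 + 62*k^4 + 96*k^3 - 564*k^2 - 591*k + 20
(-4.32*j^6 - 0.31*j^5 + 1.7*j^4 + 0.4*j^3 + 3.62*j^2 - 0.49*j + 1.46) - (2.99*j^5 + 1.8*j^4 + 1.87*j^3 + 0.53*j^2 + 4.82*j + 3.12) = -4.32*j^6 - 3.3*j^5 - 0.1*j^4 - 1.47*j^3 + 3.09*j^2 - 5.31*j - 1.66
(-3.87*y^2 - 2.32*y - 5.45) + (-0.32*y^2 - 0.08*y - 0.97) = -4.19*y^2 - 2.4*y - 6.42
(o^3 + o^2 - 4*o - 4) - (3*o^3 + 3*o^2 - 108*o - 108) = -2*o^3 - 2*o^2 + 104*o + 104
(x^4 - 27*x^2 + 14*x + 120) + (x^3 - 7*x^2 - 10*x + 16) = x^4 + x^3 - 34*x^2 + 4*x + 136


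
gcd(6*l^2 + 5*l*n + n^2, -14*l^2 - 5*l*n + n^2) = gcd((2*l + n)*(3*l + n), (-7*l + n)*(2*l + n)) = 2*l + n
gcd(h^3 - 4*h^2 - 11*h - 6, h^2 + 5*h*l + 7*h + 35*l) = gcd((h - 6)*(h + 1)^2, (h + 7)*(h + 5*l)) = 1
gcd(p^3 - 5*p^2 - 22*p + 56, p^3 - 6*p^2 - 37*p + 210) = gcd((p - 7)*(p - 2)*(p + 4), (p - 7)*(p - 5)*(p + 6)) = p - 7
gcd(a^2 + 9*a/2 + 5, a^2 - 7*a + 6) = 1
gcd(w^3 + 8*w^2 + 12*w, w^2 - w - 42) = w + 6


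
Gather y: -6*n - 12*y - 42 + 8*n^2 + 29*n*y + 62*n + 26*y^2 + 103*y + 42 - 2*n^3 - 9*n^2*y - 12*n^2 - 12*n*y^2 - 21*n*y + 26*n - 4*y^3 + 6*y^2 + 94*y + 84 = -2*n^3 - 4*n^2 + 82*n - 4*y^3 + y^2*(32 - 12*n) + y*(-9*n^2 + 8*n + 185) + 84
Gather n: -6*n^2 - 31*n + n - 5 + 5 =-6*n^2 - 30*n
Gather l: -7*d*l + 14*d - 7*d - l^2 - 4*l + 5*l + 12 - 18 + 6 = 7*d - l^2 + l*(1 - 7*d)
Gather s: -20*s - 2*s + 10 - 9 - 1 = -22*s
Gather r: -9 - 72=-81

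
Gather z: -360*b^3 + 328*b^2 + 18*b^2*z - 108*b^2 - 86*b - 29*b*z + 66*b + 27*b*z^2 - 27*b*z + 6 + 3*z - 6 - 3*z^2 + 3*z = -360*b^3 + 220*b^2 - 20*b + z^2*(27*b - 3) + z*(18*b^2 - 56*b + 6)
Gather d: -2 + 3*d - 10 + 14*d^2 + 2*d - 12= 14*d^2 + 5*d - 24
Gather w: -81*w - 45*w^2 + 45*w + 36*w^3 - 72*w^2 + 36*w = 36*w^3 - 117*w^2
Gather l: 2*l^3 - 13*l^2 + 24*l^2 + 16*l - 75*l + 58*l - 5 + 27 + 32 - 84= 2*l^3 + 11*l^2 - l - 30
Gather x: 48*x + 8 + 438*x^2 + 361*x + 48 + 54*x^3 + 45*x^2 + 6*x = 54*x^3 + 483*x^2 + 415*x + 56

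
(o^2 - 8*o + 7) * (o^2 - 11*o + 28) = o^4 - 19*o^3 + 123*o^2 - 301*o + 196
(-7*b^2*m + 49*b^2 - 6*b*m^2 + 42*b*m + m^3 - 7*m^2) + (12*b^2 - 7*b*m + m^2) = -7*b^2*m + 61*b^2 - 6*b*m^2 + 35*b*m + m^3 - 6*m^2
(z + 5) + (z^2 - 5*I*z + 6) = z^2 + z - 5*I*z + 11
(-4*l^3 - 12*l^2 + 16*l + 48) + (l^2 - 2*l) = -4*l^3 - 11*l^2 + 14*l + 48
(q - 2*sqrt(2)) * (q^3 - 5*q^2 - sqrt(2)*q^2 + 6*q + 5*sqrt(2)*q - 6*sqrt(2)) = q^4 - 5*q^3 - 3*sqrt(2)*q^3 + 10*q^2 + 15*sqrt(2)*q^2 - 18*sqrt(2)*q - 20*q + 24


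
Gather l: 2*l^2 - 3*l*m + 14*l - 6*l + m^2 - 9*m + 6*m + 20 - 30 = 2*l^2 + l*(8 - 3*m) + m^2 - 3*m - 10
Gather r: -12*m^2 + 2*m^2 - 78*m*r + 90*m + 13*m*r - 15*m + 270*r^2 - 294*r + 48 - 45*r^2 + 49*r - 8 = -10*m^2 + 75*m + 225*r^2 + r*(-65*m - 245) + 40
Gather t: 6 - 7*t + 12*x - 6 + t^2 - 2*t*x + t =t^2 + t*(-2*x - 6) + 12*x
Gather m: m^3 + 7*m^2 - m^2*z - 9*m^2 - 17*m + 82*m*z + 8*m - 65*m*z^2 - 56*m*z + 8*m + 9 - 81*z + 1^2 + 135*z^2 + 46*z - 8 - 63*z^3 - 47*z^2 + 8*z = m^3 + m^2*(-z - 2) + m*(-65*z^2 + 26*z - 1) - 63*z^3 + 88*z^2 - 27*z + 2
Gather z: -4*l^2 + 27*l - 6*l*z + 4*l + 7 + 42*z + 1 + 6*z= -4*l^2 + 31*l + z*(48 - 6*l) + 8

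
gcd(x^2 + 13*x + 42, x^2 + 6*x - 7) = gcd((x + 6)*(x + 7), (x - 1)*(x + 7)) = x + 7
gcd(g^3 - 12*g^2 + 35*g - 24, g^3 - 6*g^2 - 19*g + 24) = g^2 - 9*g + 8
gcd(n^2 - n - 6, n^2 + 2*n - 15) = n - 3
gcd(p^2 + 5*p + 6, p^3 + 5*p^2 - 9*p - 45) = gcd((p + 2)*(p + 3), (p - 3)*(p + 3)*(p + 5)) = p + 3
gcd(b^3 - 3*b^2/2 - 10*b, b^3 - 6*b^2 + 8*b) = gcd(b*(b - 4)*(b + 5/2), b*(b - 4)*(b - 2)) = b^2 - 4*b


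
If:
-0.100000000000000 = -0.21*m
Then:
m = 0.48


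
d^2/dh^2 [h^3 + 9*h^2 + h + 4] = 6*h + 18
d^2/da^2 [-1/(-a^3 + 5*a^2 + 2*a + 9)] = 2*((5 - 3*a)*(-a^3 + 5*a^2 + 2*a + 9) - (-3*a^2 + 10*a + 2)^2)/(-a^3 + 5*a^2 + 2*a + 9)^3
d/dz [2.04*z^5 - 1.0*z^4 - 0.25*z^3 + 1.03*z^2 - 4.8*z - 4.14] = 10.2*z^4 - 4.0*z^3 - 0.75*z^2 + 2.06*z - 4.8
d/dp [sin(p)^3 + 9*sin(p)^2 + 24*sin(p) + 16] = 3*(sin(p)^2 + 6*sin(p) + 8)*cos(p)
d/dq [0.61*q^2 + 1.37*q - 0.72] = 1.22*q + 1.37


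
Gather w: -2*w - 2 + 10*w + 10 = 8*w + 8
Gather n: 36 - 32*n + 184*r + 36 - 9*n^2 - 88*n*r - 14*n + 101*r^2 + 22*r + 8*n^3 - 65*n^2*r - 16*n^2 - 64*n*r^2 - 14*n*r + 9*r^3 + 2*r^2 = 8*n^3 + n^2*(-65*r - 25) + n*(-64*r^2 - 102*r - 46) + 9*r^3 + 103*r^2 + 206*r + 72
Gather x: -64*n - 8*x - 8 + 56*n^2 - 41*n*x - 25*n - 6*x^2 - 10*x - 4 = 56*n^2 - 89*n - 6*x^2 + x*(-41*n - 18) - 12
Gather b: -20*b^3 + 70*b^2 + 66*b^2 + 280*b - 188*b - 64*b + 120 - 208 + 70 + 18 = -20*b^3 + 136*b^2 + 28*b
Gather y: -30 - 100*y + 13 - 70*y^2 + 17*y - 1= -70*y^2 - 83*y - 18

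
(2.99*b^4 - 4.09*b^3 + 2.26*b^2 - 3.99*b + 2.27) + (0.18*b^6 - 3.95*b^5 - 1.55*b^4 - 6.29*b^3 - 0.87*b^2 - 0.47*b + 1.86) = 0.18*b^6 - 3.95*b^5 + 1.44*b^4 - 10.38*b^3 + 1.39*b^2 - 4.46*b + 4.13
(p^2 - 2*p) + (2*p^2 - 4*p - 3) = 3*p^2 - 6*p - 3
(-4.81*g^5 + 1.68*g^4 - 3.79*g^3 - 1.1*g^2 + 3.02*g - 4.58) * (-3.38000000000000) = 16.2578*g^5 - 5.6784*g^4 + 12.8102*g^3 + 3.718*g^2 - 10.2076*g + 15.4804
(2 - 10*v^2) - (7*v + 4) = -10*v^2 - 7*v - 2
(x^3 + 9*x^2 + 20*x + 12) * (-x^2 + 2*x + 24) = -x^5 - 7*x^4 + 22*x^3 + 244*x^2 + 504*x + 288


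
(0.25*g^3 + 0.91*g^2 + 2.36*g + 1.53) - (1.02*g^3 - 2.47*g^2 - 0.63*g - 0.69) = -0.77*g^3 + 3.38*g^2 + 2.99*g + 2.22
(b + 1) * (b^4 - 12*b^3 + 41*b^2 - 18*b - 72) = b^5 - 11*b^4 + 29*b^3 + 23*b^2 - 90*b - 72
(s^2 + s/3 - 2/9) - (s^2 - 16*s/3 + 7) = 17*s/3 - 65/9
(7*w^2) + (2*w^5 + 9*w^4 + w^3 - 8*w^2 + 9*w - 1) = 2*w^5 + 9*w^4 + w^3 - w^2 + 9*w - 1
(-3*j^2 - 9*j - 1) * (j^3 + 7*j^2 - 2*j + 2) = -3*j^5 - 30*j^4 - 58*j^3 + 5*j^2 - 16*j - 2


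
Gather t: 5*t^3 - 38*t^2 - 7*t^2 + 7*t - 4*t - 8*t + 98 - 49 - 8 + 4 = 5*t^3 - 45*t^2 - 5*t + 45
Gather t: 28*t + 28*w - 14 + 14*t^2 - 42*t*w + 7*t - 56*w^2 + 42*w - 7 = 14*t^2 + t*(35 - 42*w) - 56*w^2 + 70*w - 21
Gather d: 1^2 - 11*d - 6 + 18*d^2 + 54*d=18*d^2 + 43*d - 5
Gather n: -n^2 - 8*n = -n^2 - 8*n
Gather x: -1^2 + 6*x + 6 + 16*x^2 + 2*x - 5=16*x^2 + 8*x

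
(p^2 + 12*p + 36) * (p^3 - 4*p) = p^5 + 12*p^4 + 32*p^3 - 48*p^2 - 144*p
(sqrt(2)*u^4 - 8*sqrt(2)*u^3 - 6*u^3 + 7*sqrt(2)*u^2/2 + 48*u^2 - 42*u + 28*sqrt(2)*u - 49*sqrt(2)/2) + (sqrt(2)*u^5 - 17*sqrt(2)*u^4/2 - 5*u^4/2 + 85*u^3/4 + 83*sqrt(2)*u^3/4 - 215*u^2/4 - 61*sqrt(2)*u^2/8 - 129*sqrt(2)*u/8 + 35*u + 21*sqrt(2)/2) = sqrt(2)*u^5 - 15*sqrt(2)*u^4/2 - 5*u^4/2 + 61*u^3/4 + 51*sqrt(2)*u^3/4 - 33*sqrt(2)*u^2/8 - 23*u^2/4 - 7*u + 95*sqrt(2)*u/8 - 14*sqrt(2)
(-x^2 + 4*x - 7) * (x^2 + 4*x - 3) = -x^4 + 12*x^2 - 40*x + 21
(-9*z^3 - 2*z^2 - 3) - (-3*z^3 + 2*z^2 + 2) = -6*z^3 - 4*z^2 - 5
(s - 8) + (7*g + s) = 7*g + 2*s - 8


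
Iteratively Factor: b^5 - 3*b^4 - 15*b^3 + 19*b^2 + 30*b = (b - 5)*(b^4 + 2*b^3 - 5*b^2 - 6*b) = (b - 5)*(b - 2)*(b^3 + 4*b^2 + 3*b) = (b - 5)*(b - 2)*(b + 3)*(b^2 + b) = (b - 5)*(b - 2)*(b + 1)*(b + 3)*(b)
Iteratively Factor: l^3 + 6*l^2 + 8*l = (l)*(l^2 + 6*l + 8) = l*(l + 4)*(l + 2)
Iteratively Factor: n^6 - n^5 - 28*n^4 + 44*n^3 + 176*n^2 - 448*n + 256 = (n + 4)*(n^5 - 5*n^4 - 8*n^3 + 76*n^2 - 128*n + 64) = (n - 2)*(n + 4)*(n^4 - 3*n^3 - 14*n^2 + 48*n - 32) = (n - 2)*(n - 1)*(n + 4)*(n^3 - 2*n^2 - 16*n + 32) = (n - 2)^2*(n - 1)*(n + 4)*(n^2 - 16) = (n - 2)^2*(n - 1)*(n + 4)^2*(n - 4)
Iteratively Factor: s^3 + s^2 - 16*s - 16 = (s + 1)*(s^2 - 16) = (s + 1)*(s + 4)*(s - 4)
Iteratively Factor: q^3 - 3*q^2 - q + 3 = (q + 1)*(q^2 - 4*q + 3) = (q - 3)*(q + 1)*(q - 1)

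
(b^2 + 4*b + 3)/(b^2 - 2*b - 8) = (b^2 + 4*b + 3)/(b^2 - 2*b - 8)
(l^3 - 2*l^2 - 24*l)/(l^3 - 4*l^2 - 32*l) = (l - 6)/(l - 8)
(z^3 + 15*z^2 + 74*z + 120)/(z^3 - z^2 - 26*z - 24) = (z^2 + 11*z + 30)/(z^2 - 5*z - 6)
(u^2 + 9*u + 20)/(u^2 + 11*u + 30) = (u + 4)/(u + 6)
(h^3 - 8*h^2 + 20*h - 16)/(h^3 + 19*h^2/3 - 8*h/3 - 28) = 3*(h^2 - 6*h + 8)/(3*h^2 + 25*h + 42)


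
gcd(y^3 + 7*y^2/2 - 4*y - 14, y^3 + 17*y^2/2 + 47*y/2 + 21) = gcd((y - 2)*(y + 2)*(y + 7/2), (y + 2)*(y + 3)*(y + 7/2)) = y^2 + 11*y/2 + 7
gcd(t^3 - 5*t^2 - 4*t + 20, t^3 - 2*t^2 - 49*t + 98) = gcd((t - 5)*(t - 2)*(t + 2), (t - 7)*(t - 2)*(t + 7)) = t - 2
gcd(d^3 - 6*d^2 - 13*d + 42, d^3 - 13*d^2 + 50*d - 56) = d^2 - 9*d + 14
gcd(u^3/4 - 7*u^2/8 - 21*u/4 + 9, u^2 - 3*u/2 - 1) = 1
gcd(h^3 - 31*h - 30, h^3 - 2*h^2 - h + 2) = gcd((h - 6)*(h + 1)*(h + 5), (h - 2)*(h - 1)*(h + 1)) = h + 1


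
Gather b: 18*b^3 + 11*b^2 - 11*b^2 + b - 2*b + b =18*b^3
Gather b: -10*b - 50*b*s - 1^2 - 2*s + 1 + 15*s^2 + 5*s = b*(-50*s - 10) + 15*s^2 + 3*s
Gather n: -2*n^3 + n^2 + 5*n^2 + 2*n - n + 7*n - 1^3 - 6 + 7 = -2*n^3 + 6*n^2 + 8*n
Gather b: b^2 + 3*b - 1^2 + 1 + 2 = b^2 + 3*b + 2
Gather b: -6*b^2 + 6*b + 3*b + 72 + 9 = -6*b^2 + 9*b + 81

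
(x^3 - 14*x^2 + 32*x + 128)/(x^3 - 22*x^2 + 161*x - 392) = (x^2 - 6*x - 16)/(x^2 - 14*x + 49)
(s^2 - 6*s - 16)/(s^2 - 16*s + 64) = (s + 2)/(s - 8)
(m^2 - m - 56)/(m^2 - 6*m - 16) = (m + 7)/(m + 2)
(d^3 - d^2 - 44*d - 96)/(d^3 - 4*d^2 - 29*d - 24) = (d + 4)/(d + 1)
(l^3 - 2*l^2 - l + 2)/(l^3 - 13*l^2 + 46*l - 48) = (l^2 - 1)/(l^2 - 11*l + 24)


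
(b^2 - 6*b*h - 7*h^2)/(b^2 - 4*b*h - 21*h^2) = (b + h)/(b + 3*h)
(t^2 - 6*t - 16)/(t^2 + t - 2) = (t - 8)/(t - 1)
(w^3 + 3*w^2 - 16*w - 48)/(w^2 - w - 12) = w + 4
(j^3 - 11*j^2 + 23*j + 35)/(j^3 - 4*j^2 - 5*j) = (j - 7)/j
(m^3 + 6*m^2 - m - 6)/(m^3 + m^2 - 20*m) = (m^3 + 6*m^2 - m - 6)/(m*(m^2 + m - 20))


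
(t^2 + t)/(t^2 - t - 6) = t*(t + 1)/(t^2 - t - 6)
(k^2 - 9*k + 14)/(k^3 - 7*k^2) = (k - 2)/k^2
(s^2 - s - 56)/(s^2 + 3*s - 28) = (s - 8)/(s - 4)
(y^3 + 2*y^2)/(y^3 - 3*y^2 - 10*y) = y/(y - 5)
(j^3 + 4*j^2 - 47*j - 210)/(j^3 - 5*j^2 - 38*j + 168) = (j + 5)/(j - 4)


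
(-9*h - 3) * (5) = -45*h - 15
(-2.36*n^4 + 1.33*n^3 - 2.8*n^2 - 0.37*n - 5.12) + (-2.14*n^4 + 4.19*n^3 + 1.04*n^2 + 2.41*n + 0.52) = -4.5*n^4 + 5.52*n^3 - 1.76*n^2 + 2.04*n - 4.6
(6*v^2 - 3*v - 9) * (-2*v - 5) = -12*v^3 - 24*v^2 + 33*v + 45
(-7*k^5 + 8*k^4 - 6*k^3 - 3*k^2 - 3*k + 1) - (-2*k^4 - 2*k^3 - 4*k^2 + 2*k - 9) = -7*k^5 + 10*k^4 - 4*k^3 + k^2 - 5*k + 10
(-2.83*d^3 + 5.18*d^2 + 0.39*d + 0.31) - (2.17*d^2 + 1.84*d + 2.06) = -2.83*d^3 + 3.01*d^2 - 1.45*d - 1.75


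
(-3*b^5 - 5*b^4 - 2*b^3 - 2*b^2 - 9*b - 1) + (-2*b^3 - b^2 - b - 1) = -3*b^5 - 5*b^4 - 4*b^3 - 3*b^2 - 10*b - 2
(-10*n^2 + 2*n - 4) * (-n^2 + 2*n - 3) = 10*n^4 - 22*n^3 + 38*n^2 - 14*n + 12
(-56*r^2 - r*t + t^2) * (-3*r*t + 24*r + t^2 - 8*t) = 168*r^3*t - 1344*r^3 - 53*r^2*t^2 + 424*r^2*t - 4*r*t^3 + 32*r*t^2 + t^4 - 8*t^3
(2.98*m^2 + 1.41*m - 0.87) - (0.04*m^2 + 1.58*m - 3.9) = 2.94*m^2 - 0.17*m + 3.03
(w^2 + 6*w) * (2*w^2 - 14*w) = 2*w^4 - 2*w^3 - 84*w^2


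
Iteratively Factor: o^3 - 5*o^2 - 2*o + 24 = (o - 4)*(o^2 - o - 6) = (o - 4)*(o - 3)*(o + 2)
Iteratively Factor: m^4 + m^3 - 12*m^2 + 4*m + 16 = (m + 4)*(m^3 - 3*m^2 + 4) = (m + 1)*(m + 4)*(m^2 - 4*m + 4) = (m - 2)*(m + 1)*(m + 4)*(m - 2)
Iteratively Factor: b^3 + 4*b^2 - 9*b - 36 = (b - 3)*(b^2 + 7*b + 12) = (b - 3)*(b + 3)*(b + 4)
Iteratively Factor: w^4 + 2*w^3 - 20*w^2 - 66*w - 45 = (w - 5)*(w^3 + 7*w^2 + 15*w + 9) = (w - 5)*(w + 3)*(w^2 + 4*w + 3) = (w - 5)*(w + 1)*(w + 3)*(w + 3)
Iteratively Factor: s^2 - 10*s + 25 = (s - 5)*(s - 5)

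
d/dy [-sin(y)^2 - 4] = -sin(2*y)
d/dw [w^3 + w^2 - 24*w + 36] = 3*w^2 + 2*w - 24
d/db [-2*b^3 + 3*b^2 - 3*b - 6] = -6*b^2 + 6*b - 3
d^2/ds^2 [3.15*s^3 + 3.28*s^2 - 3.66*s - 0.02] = 18.9*s + 6.56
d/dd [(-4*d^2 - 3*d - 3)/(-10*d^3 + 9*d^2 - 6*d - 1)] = (-40*d^4 - 60*d^3 - 39*d^2 + 62*d - 15)/(100*d^6 - 180*d^5 + 201*d^4 - 88*d^3 + 18*d^2 + 12*d + 1)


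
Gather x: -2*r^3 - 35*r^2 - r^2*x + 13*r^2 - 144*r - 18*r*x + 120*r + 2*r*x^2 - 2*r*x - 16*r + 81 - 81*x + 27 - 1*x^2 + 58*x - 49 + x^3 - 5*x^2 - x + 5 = -2*r^3 - 22*r^2 - 40*r + x^3 + x^2*(2*r - 6) + x*(-r^2 - 20*r - 24) + 64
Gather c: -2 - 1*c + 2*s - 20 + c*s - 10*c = c*(s - 11) + 2*s - 22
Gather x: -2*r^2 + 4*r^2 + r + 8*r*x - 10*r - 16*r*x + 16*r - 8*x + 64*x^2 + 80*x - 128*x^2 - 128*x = 2*r^2 + 7*r - 64*x^2 + x*(-8*r - 56)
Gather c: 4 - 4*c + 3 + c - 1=6 - 3*c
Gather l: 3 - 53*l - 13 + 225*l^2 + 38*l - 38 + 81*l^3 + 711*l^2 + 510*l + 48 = 81*l^3 + 936*l^2 + 495*l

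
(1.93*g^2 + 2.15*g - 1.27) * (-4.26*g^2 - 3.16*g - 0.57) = -8.2218*g^4 - 15.2578*g^3 - 2.4839*g^2 + 2.7877*g + 0.7239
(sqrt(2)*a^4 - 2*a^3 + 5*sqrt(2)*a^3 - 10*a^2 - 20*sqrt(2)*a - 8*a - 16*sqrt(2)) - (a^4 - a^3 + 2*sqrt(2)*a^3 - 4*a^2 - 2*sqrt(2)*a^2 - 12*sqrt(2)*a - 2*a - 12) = -a^4 + sqrt(2)*a^4 - a^3 + 3*sqrt(2)*a^3 - 6*a^2 + 2*sqrt(2)*a^2 - 8*sqrt(2)*a - 6*a - 16*sqrt(2) + 12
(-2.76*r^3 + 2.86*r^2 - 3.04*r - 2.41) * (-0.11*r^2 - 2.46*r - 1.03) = 0.3036*r^5 + 6.475*r^4 - 3.8584*r^3 + 4.7977*r^2 + 9.0598*r + 2.4823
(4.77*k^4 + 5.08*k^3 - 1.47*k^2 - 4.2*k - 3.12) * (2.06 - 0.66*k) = -3.1482*k^5 + 6.4734*k^4 + 11.435*k^3 - 0.2562*k^2 - 6.5928*k - 6.4272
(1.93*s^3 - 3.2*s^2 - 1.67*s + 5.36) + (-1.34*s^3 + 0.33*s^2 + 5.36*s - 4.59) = 0.59*s^3 - 2.87*s^2 + 3.69*s + 0.77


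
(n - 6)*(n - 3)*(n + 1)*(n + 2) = n^4 - 6*n^3 - 7*n^2 + 36*n + 36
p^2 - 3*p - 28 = (p - 7)*(p + 4)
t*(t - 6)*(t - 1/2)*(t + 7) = t^4 + t^3/2 - 85*t^2/2 + 21*t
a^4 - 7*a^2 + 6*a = a*(a - 2)*(a - 1)*(a + 3)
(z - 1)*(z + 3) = z^2 + 2*z - 3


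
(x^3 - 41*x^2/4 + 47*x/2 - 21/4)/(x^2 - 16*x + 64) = (4*x^3 - 41*x^2 + 94*x - 21)/(4*(x^2 - 16*x + 64))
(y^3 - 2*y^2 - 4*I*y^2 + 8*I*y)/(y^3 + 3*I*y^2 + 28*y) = (y - 2)/(y + 7*I)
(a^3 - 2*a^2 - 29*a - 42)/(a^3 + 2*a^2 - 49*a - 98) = (a + 3)/(a + 7)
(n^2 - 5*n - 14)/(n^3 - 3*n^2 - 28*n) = (n + 2)/(n*(n + 4))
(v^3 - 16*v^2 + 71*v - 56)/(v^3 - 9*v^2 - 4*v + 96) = (v^2 - 8*v + 7)/(v^2 - v - 12)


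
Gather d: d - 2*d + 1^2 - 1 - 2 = -d - 2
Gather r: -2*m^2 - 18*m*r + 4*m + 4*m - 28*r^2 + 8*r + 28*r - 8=-2*m^2 + 8*m - 28*r^2 + r*(36 - 18*m) - 8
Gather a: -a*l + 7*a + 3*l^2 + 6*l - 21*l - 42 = a*(7 - l) + 3*l^2 - 15*l - 42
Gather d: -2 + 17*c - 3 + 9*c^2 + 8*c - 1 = 9*c^2 + 25*c - 6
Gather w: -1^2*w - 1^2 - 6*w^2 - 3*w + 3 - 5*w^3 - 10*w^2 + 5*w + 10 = -5*w^3 - 16*w^2 + w + 12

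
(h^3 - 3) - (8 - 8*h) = h^3 + 8*h - 11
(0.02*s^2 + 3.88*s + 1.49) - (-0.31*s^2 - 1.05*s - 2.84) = 0.33*s^2 + 4.93*s + 4.33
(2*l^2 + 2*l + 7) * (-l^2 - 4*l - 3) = -2*l^4 - 10*l^3 - 21*l^2 - 34*l - 21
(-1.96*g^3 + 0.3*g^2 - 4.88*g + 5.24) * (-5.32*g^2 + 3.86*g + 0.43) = 10.4272*g^5 - 9.1616*g^4 + 26.2768*g^3 - 46.5846*g^2 + 18.128*g + 2.2532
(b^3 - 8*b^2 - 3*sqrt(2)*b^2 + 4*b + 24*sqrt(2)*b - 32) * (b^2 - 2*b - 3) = b^5 - 10*b^4 - 3*sqrt(2)*b^4 + 17*b^3 + 30*sqrt(2)*b^3 - 39*sqrt(2)*b^2 - 16*b^2 - 72*sqrt(2)*b + 52*b + 96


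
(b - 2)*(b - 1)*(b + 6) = b^3 + 3*b^2 - 16*b + 12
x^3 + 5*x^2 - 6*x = x*(x - 1)*(x + 6)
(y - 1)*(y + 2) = y^2 + y - 2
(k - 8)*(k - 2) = k^2 - 10*k + 16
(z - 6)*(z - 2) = z^2 - 8*z + 12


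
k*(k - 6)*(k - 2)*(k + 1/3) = k^4 - 23*k^3/3 + 28*k^2/3 + 4*k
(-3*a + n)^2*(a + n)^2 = 9*a^4 + 12*a^3*n - 2*a^2*n^2 - 4*a*n^3 + n^4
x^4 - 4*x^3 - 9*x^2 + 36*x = x*(x - 4)*(x - 3)*(x + 3)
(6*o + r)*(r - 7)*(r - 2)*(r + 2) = 6*o*r^3 - 42*o*r^2 - 24*o*r + 168*o + r^4 - 7*r^3 - 4*r^2 + 28*r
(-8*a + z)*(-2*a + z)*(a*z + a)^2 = 16*a^4*z^2 + 32*a^4*z + 16*a^4 - 10*a^3*z^3 - 20*a^3*z^2 - 10*a^3*z + a^2*z^4 + 2*a^2*z^3 + a^2*z^2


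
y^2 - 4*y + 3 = (y - 3)*(y - 1)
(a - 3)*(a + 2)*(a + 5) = a^3 + 4*a^2 - 11*a - 30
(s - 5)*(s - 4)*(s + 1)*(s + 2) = s^4 - 6*s^3 - 5*s^2 + 42*s + 40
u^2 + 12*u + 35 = (u + 5)*(u + 7)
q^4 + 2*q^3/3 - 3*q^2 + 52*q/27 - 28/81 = (q - 2/3)^2*(q - 1/3)*(q + 7/3)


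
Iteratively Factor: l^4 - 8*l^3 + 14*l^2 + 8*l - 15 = (l - 5)*(l^3 - 3*l^2 - l + 3) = (l - 5)*(l - 3)*(l^2 - 1) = (l - 5)*(l - 3)*(l - 1)*(l + 1)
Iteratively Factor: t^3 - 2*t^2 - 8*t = (t)*(t^2 - 2*t - 8) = t*(t + 2)*(t - 4)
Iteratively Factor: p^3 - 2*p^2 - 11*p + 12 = (p + 3)*(p^2 - 5*p + 4) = (p - 4)*(p + 3)*(p - 1)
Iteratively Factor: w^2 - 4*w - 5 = (w + 1)*(w - 5)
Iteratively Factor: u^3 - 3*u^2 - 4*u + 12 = (u - 2)*(u^2 - u - 6) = (u - 2)*(u + 2)*(u - 3)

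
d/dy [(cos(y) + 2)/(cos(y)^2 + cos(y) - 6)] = (cos(y)^2 + 4*cos(y) + 8)*sin(y)/(cos(y)^2 + cos(y) - 6)^2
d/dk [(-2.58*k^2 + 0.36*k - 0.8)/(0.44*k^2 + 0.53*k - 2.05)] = (-1.5258*k^2 + 11.282*k - 0.314)/(0.1936*k^4 + 0.4664*k^3 - 1.5231*k^2 - 2.173*k + 4.2025)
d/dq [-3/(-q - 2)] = -3/(q + 2)^2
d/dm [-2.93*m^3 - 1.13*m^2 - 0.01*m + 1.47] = -8.79*m^2 - 2.26*m - 0.01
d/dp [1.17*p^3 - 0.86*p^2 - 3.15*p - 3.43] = 3.51*p^2 - 1.72*p - 3.15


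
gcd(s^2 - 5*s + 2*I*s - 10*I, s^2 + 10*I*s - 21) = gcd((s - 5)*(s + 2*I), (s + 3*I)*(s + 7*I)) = 1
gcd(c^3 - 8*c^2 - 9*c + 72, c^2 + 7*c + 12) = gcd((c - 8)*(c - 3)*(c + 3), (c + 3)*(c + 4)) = c + 3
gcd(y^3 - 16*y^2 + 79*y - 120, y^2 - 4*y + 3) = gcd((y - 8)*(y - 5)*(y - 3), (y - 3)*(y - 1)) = y - 3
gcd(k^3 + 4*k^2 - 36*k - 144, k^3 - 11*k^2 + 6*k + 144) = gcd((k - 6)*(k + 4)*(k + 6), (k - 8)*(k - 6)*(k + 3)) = k - 6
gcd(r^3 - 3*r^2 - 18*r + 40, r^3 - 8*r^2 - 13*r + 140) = r^2 - r - 20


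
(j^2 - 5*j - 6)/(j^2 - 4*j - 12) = (j + 1)/(j + 2)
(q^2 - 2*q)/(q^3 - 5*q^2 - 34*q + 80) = q/(q^2 - 3*q - 40)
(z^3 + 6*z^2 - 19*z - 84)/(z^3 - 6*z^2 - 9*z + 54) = (z^2 + 3*z - 28)/(z^2 - 9*z + 18)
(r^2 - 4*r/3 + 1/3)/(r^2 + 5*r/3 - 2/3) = (r - 1)/(r + 2)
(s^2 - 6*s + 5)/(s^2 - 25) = (s - 1)/(s + 5)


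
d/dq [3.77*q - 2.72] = 3.77000000000000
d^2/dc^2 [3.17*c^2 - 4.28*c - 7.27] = 6.34000000000000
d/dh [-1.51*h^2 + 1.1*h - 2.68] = 1.1 - 3.02*h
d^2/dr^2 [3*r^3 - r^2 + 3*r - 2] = 18*r - 2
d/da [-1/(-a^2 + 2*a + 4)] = 2*(1 - a)/(-a^2 + 2*a + 4)^2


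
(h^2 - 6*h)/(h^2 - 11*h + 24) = h*(h - 6)/(h^2 - 11*h + 24)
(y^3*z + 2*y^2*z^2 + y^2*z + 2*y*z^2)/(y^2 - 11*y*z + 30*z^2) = y*z*(y^2 + 2*y*z + y + 2*z)/(y^2 - 11*y*z + 30*z^2)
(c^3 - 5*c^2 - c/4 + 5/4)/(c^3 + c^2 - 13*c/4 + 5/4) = (2*c^2 - 9*c - 5)/(2*c^2 + 3*c - 5)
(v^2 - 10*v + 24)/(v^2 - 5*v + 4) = (v - 6)/(v - 1)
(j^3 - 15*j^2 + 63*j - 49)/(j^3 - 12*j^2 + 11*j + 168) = (j^2 - 8*j + 7)/(j^2 - 5*j - 24)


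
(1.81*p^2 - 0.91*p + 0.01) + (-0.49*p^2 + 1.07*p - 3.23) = 1.32*p^2 + 0.16*p - 3.22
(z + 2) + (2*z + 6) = 3*z + 8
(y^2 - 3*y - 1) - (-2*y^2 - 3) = 3*y^2 - 3*y + 2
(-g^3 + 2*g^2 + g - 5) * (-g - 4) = g^4 + 2*g^3 - 9*g^2 + g + 20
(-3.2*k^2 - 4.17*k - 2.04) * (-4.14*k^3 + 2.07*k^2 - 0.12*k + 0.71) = 13.248*k^5 + 10.6398*k^4 + 0.197699999999999*k^3 - 5.9944*k^2 - 2.7159*k - 1.4484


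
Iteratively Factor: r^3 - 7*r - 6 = (r + 1)*(r^2 - r - 6) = (r - 3)*(r + 1)*(r + 2)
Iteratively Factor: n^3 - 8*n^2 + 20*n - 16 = (n - 2)*(n^2 - 6*n + 8) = (n - 2)^2*(n - 4)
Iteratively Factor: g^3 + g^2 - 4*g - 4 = (g + 1)*(g^2 - 4) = (g + 1)*(g + 2)*(g - 2)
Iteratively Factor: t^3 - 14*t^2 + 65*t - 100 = (t - 4)*(t^2 - 10*t + 25) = (t - 5)*(t - 4)*(t - 5)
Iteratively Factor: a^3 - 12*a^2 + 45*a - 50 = (a - 5)*(a^2 - 7*a + 10) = (a - 5)*(a - 2)*(a - 5)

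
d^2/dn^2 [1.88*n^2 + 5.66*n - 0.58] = 3.76000000000000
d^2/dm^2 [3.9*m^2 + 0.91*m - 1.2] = 7.80000000000000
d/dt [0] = 0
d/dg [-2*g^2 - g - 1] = -4*g - 1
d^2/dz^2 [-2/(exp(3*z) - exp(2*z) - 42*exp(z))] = 2*(2*(-3*exp(2*z) + 2*exp(z) + 42)^2 + (-exp(2*z) + exp(z) + 42)*(9*exp(2*z) - 4*exp(z) - 42))*exp(-z)/(-exp(2*z) + exp(z) + 42)^3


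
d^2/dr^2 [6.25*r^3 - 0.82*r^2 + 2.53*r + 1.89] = 37.5*r - 1.64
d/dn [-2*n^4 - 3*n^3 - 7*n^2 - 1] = n*(-8*n^2 - 9*n - 14)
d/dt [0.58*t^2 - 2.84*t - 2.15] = 1.16*t - 2.84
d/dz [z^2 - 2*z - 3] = 2*z - 2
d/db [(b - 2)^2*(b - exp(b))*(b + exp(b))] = 4*b^3 - 2*b^2*exp(2*b) - 12*b^2 + 6*b*exp(2*b) + 8*b - 4*exp(2*b)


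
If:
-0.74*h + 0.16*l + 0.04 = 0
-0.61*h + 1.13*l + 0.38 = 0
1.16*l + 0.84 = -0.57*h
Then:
No Solution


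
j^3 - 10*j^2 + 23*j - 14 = (j - 7)*(j - 2)*(j - 1)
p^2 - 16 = (p - 4)*(p + 4)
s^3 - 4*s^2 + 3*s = s*(s - 3)*(s - 1)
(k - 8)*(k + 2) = k^2 - 6*k - 16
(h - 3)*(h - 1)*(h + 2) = h^3 - 2*h^2 - 5*h + 6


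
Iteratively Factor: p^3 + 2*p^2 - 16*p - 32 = (p + 2)*(p^2 - 16) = (p + 2)*(p + 4)*(p - 4)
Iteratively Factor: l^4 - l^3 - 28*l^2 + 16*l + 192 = (l - 4)*(l^3 + 3*l^2 - 16*l - 48) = (l - 4)*(l + 4)*(l^2 - l - 12) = (l - 4)*(l + 3)*(l + 4)*(l - 4)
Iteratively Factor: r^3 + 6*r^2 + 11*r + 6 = (r + 1)*(r^2 + 5*r + 6) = (r + 1)*(r + 3)*(r + 2)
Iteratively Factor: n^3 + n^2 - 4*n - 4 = (n + 1)*(n^2 - 4) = (n + 1)*(n + 2)*(n - 2)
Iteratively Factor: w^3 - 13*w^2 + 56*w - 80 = (w - 4)*(w^2 - 9*w + 20) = (w - 5)*(w - 4)*(w - 4)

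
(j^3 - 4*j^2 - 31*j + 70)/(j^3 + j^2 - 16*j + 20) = (j - 7)/(j - 2)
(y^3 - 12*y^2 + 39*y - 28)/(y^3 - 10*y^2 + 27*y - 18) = (y^2 - 11*y + 28)/(y^2 - 9*y + 18)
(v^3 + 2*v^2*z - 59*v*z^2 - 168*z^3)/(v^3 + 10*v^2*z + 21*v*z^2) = (v - 8*z)/v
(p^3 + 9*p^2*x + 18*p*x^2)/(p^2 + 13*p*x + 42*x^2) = p*(p + 3*x)/(p + 7*x)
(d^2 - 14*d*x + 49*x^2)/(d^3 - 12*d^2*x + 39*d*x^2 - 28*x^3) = (d - 7*x)/(d^2 - 5*d*x + 4*x^2)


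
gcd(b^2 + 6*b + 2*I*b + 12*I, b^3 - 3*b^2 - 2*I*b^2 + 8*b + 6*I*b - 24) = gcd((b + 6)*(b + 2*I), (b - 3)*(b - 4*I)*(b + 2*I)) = b + 2*I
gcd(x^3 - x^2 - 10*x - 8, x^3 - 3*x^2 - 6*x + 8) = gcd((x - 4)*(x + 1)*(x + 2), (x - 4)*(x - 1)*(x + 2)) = x^2 - 2*x - 8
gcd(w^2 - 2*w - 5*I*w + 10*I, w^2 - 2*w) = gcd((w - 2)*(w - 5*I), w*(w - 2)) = w - 2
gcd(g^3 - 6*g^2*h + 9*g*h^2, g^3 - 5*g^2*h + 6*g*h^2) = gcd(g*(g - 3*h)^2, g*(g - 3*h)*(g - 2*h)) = g^2 - 3*g*h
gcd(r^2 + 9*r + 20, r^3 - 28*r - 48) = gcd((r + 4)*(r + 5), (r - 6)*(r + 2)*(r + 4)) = r + 4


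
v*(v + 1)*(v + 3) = v^3 + 4*v^2 + 3*v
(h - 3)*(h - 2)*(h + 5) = h^3 - 19*h + 30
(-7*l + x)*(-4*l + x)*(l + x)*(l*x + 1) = 28*l^4*x + 17*l^3*x^2 + 28*l^3 - 10*l^2*x^3 + 17*l^2*x + l*x^4 - 10*l*x^2 + x^3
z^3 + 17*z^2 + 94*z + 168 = (z + 4)*(z + 6)*(z + 7)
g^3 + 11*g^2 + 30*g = g*(g + 5)*(g + 6)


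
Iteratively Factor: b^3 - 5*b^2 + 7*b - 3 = (b - 1)*(b^2 - 4*b + 3) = (b - 1)^2*(b - 3)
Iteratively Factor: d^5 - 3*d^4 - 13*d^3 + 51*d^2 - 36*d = (d)*(d^4 - 3*d^3 - 13*d^2 + 51*d - 36) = d*(d - 3)*(d^3 - 13*d + 12) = d*(d - 3)^2*(d^2 + 3*d - 4) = d*(d - 3)^2*(d - 1)*(d + 4)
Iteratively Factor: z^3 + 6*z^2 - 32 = (z + 4)*(z^2 + 2*z - 8) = (z + 4)^2*(z - 2)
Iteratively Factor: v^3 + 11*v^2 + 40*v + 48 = (v + 4)*(v^2 + 7*v + 12) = (v + 4)^2*(v + 3)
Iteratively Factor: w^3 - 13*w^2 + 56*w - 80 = (w - 4)*(w^2 - 9*w + 20) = (w - 5)*(w - 4)*(w - 4)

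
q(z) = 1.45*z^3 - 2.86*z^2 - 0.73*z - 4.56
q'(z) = 4.35*z^2 - 5.72*z - 0.73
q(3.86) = 33.40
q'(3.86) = 42.00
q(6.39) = 252.33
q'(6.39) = 140.34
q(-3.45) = -95.62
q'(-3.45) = 70.78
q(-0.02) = -4.55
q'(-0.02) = -0.61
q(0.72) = -6.03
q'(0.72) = -2.59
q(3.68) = 26.28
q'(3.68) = 37.13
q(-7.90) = -892.19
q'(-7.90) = 315.94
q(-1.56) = -15.89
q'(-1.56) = 18.78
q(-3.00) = -67.26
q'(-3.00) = 55.58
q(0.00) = -4.56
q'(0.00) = -0.73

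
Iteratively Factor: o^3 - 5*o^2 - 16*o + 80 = (o - 4)*(o^2 - o - 20) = (o - 5)*(o - 4)*(o + 4)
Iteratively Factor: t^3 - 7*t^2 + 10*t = (t - 5)*(t^2 - 2*t) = (t - 5)*(t - 2)*(t)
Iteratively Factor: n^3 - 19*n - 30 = (n + 3)*(n^2 - 3*n - 10) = (n + 2)*(n + 3)*(n - 5)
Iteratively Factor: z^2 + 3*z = (z)*(z + 3)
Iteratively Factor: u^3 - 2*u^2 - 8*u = (u)*(u^2 - 2*u - 8) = u*(u - 4)*(u + 2)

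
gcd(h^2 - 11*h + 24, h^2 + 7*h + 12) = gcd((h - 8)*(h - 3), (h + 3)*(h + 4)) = 1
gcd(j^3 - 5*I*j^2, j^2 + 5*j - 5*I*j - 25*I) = j - 5*I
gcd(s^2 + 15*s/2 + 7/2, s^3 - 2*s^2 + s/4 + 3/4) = s + 1/2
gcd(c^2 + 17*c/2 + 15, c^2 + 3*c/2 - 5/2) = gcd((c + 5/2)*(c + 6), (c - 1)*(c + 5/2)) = c + 5/2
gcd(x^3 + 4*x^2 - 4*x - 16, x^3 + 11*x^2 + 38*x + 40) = x^2 + 6*x + 8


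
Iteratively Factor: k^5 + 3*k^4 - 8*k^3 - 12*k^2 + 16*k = (k + 2)*(k^4 + k^3 - 10*k^2 + 8*k) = (k - 1)*(k + 2)*(k^3 + 2*k^2 - 8*k) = (k - 1)*(k + 2)*(k + 4)*(k^2 - 2*k) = (k - 2)*(k - 1)*(k + 2)*(k + 4)*(k)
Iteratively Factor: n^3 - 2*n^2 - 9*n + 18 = (n - 3)*(n^2 + n - 6) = (n - 3)*(n + 3)*(n - 2)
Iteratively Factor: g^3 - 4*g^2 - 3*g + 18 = (g - 3)*(g^2 - g - 6) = (g - 3)^2*(g + 2)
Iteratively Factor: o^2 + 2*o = (o + 2)*(o)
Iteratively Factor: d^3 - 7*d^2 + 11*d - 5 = (d - 1)*(d^2 - 6*d + 5) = (d - 1)^2*(d - 5)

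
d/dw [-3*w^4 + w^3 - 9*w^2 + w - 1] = -12*w^3 + 3*w^2 - 18*w + 1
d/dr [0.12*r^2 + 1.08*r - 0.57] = 0.24*r + 1.08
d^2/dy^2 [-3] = 0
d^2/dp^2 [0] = 0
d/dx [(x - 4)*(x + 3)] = 2*x - 1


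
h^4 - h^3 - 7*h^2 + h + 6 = (h - 3)*(h - 1)*(h + 1)*(h + 2)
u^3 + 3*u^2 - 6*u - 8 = (u - 2)*(u + 1)*(u + 4)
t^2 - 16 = (t - 4)*(t + 4)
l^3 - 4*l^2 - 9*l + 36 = (l - 4)*(l - 3)*(l + 3)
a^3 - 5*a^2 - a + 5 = (a - 5)*(a - 1)*(a + 1)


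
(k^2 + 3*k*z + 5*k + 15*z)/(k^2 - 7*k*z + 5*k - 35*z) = (-k - 3*z)/(-k + 7*z)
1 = 1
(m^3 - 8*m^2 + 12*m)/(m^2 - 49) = m*(m^2 - 8*m + 12)/(m^2 - 49)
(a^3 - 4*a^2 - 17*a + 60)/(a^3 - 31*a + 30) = (a^2 + a - 12)/(a^2 + 5*a - 6)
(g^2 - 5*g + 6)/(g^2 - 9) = (g - 2)/(g + 3)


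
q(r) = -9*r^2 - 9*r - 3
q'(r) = -18*r - 9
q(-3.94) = -107.25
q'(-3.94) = 61.92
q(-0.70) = -1.11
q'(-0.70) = 3.60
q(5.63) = -338.94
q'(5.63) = -110.34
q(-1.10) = -3.99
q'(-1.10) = 10.80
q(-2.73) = -45.51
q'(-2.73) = 40.14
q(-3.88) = -103.57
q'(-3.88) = 60.84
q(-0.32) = -1.04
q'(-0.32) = -3.24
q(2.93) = -106.63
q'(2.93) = -61.74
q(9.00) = -813.00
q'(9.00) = -171.00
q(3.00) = -111.00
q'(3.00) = -63.00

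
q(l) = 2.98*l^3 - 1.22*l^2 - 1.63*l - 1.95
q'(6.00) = 305.57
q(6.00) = 588.03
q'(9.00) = 700.55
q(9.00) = 2056.98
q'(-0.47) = 1.49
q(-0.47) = -1.76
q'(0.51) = -0.55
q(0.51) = -2.70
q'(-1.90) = 35.28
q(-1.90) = -23.70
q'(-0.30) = -0.09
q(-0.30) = -1.65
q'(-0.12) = -1.21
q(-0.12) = -1.78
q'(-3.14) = 94.18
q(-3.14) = -101.12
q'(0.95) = 4.12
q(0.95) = -2.04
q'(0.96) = 4.27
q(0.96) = -2.00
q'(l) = 8.94*l^2 - 2.44*l - 1.63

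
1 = 1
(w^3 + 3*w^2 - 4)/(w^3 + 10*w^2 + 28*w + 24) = (w - 1)/(w + 6)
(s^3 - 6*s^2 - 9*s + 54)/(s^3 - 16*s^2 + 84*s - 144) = (s^2 - 9)/(s^2 - 10*s + 24)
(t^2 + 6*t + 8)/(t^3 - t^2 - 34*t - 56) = 1/(t - 7)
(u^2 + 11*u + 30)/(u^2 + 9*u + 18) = (u + 5)/(u + 3)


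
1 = 1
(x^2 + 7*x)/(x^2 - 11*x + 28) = x*(x + 7)/(x^2 - 11*x + 28)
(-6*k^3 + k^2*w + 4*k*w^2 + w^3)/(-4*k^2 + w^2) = (-3*k^2 + 2*k*w + w^2)/(-2*k + w)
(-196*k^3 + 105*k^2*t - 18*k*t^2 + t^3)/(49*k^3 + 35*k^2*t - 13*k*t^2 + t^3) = (-4*k + t)/(k + t)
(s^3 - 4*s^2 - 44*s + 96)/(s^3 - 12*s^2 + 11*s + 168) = (s^2 + 4*s - 12)/(s^2 - 4*s - 21)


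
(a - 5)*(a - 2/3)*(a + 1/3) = a^3 - 16*a^2/3 + 13*a/9 + 10/9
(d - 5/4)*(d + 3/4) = d^2 - d/2 - 15/16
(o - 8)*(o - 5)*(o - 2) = o^3 - 15*o^2 + 66*o - 80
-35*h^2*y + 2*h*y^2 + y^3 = y*(-5*h + y)*(7*h + y)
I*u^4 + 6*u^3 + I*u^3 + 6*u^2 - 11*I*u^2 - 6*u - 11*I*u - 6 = (u - 3*I)*(u - 2*I)*(u - I)*(I*u + I)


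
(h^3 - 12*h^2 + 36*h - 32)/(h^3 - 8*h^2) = 1 - 4/h + 4/h^2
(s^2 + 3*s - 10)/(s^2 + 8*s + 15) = (s - 2)/(s + 3)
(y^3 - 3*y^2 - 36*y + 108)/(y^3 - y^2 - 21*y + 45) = (y^2 - 36)/(y^2 + 2*y - 15)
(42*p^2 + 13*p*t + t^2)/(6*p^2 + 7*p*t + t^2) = (7*p + t)/(p + t)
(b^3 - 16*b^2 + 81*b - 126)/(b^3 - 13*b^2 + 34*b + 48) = (b^2 - 10*b + 21)/(b^2 - 7*b - 8)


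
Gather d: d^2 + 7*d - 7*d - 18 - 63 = d^2 - 81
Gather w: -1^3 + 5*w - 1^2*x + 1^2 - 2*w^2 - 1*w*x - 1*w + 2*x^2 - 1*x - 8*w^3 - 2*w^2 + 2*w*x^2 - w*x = -8*w^3 - 4*w^2 + w*(2*x^2 - 2*x + 4) + 2*x^2 - 2*x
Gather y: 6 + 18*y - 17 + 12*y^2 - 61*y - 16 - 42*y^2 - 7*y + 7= -30*y^2 - 50*y - 20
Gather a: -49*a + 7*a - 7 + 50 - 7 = 36 - 42*a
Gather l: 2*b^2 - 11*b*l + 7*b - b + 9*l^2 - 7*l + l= 2*b^2 + 6*b + 9*l^2 + l*(-11*b - 6)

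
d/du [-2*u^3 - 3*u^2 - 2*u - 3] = -6*u^2 - 6*u - 2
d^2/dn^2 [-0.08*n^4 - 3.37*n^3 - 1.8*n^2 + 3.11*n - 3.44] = -0.96*n^2 - 20.22*n - 3.6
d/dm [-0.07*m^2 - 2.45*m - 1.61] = -0.14*m - 2.45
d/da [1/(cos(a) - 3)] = sin(a)/(cos(a) - 3)^2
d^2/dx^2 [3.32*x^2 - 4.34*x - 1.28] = 6.64000000000000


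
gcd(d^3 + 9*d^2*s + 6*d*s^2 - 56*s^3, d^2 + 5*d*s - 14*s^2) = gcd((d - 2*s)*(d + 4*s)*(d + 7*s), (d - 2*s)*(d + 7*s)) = -d^2 - 5*d*s + 14*s^2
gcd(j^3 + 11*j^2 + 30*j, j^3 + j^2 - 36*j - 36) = j + 6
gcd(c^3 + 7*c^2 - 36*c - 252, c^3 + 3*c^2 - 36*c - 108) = c^2 - 36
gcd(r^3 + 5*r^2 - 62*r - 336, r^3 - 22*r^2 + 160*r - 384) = r - 8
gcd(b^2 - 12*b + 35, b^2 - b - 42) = b - 7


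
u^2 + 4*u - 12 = (u - 2)*(u + 6)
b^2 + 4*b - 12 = (b - 2)*(b + 6)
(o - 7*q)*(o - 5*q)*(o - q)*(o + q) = o^4 - 12*o^3*q + 34*o^2*q^2 + 12*o*q^3 - 35*q^4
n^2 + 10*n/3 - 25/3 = (n - 5/3)*(n + 5)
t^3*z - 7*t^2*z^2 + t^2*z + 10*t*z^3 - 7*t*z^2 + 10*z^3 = (t - 5*z)*(t - 2*z)*(t*z + z)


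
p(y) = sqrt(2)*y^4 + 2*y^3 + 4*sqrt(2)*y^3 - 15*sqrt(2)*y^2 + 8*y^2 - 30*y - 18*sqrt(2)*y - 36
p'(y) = 4*sqrt(2)*y^3 + 6*y^2 + 12*sqrt(2)*y^2 - 30*sqrt(2)*y + 16*y - 30 - 18*sqrt(2)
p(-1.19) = 1.21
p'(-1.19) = -1.01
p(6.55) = 3788.58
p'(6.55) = 2346.59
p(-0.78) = -3.89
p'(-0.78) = -23.55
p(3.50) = 148.55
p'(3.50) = 375.98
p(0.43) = -61.63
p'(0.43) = -62.12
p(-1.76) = -7.50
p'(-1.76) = 31.37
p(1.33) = -110.69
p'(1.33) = -36.66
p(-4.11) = -159.33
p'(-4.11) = 48.44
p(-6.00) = 0.00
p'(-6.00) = -291.84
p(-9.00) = 3089.64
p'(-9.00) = -2080.85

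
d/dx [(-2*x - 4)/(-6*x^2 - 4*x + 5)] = 2*(6*x^2 + 4*x - 4*(x + 2)*(3*x + 1) - 5)/(6*x^2 + 4*x - 5)^2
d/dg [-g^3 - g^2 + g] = -3*g^2 - 2*g + 1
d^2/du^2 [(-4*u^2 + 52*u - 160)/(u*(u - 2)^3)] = 8*(-3*u^4 + 72*u^3 - 400*u^2 + 400*u - 160)/(u^3*(u^5 - 10*u^4 + 40*u^3 - 80*u^2 + 80*u - 32))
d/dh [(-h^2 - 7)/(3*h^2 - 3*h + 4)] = (3*h^2 + 34*h - 21)/(9*h^4 - 18*h^3 + 33*h^2 - 24*h + 16)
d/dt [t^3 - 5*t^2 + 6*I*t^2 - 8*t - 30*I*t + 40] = 3*t^2 + t*(-10 + 12*I) - 8 - 30*I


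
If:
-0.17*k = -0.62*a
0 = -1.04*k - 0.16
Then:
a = -0.04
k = -0.15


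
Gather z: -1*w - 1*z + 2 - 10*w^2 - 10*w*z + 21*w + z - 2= -10*w^2 - 10*w*z + 20*w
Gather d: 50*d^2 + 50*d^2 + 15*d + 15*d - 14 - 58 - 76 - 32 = 100*d^2 + 30*d - 180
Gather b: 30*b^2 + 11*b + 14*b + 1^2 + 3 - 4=30*b^2 + 25*b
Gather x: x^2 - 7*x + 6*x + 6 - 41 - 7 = x^2 - x - 42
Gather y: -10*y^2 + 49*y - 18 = -10*y^2 + 49*y - 18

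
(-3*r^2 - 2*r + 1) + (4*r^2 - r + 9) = r^2 - 3*r + 10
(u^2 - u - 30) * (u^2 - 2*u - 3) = u^4 - 3*u^3 - 31*u^2 + 63*u + 90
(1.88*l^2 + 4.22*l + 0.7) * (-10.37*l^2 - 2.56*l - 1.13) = -19.4956*l^4 - 48.5742*l^3 - 20.1866*l^2 - 6.5606*l - 0.791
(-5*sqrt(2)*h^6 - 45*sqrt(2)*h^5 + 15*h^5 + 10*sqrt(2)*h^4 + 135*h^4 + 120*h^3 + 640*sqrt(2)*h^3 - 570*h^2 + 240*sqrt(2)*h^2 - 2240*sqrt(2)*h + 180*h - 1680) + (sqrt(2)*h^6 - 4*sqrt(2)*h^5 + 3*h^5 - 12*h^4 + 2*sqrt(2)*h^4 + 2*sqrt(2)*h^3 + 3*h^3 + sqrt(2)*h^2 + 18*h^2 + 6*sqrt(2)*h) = -4*sqrt(2)*h^6 - 49*sqrt(2)*h^5 + 18*h^5 + 12*sqrt(2)*h^4 + 123*h^4 + 123*h^3 + 642*sqrt(2)*h^3 - 552*h^2 + 241*sqrt(2)*h^2 - 2234*sqrt(2)*h + 180*h - 1680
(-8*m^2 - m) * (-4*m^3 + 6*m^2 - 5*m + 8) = 32*m^5 - 44*m^4 + 34*m^3 - 59*m^2 - 8*m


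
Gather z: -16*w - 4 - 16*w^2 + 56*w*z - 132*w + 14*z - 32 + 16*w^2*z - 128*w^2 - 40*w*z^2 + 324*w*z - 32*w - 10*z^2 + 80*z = -144*w^2 - 180*w + z^2*(-40*w - 10) + z*(16*w^2 + 380*w + 94) - 36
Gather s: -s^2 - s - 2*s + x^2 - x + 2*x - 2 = -s^2 - 3*s + x^2 + x - 2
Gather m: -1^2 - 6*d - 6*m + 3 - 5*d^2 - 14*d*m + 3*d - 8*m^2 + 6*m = -5*d^2 - 14*d*m - 3*d - 8*m^2 + 2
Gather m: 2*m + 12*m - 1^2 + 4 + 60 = 14*m + 63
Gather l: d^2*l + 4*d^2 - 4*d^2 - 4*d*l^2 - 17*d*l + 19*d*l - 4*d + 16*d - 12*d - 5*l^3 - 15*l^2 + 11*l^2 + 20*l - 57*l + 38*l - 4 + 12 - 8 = -5*l^3 + l^2*(-4*d - 4) + l*(d^2 + 2*d + 1)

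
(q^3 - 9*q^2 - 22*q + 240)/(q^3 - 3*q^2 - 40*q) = (q - 6)/q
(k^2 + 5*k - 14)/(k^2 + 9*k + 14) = (k - 2)/(k + 2)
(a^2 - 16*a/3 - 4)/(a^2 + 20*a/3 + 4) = (a - 6)/(a + 6)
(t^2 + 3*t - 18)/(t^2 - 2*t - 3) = (t + 6)/(t + 1)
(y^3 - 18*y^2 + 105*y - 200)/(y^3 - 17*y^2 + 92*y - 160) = (y - 5)/(y - 4)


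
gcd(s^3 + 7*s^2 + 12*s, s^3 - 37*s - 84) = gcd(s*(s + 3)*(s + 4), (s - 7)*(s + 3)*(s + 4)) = s^2 + 7*s + 12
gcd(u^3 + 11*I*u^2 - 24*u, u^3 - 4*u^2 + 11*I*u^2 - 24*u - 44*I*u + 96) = u^2 + 11*I*u - 24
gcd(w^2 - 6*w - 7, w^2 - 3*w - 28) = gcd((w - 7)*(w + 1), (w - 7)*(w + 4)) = w - 7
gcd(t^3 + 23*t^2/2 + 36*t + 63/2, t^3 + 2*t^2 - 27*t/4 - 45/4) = t^2 + 9*t/2 + 9/2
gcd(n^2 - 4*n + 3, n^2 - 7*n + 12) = n - 3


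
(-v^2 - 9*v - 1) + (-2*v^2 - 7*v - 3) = -3*v^2 - 16*v - 4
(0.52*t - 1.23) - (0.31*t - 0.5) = 0.21*t - 0.73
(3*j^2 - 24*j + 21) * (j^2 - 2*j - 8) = 3*j^4 - 30*j^3 + 45*j^2 + 150*j - 168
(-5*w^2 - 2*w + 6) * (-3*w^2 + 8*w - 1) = 15*w^4 - 34*w^3 - 29*w^2 + 50*w - 6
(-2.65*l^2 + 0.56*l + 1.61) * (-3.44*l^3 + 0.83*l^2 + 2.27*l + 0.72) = 9.116*l^5 - 4.1259*l^4 - 11.0891*l^3 + 0.6995*l^2 + 4.0579*l + 1.1592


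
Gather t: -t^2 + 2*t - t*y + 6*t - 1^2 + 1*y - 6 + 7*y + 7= -t^2 + t*(8 - y) + 8*y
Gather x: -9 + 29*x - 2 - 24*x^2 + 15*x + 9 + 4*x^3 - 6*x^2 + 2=4*x^3 - 30*x^2 + 44*x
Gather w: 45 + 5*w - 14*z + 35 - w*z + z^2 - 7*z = w*(5 - z) + z^2 - 21*z + 80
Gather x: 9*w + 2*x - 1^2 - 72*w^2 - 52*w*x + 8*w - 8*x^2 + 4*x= -72*w^2 + 17*w - 8*x^2 + x*(6 - 52*w) - 1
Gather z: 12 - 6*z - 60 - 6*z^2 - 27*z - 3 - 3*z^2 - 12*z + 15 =-9*z^2 - 45*z - 36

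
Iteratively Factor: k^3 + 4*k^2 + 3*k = (k)*(k^2 + 4*k + 3) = k*(k + 3)*(k + 1)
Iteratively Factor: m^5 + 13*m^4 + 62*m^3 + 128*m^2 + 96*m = (m + 2)*(m^4 + 11*m^3 + 40*m^2 + 48*m) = (m + 2)*(m + 3)*(m^3 + 8*m^2 + 16*m) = (m + 2)*(m + 3)*(m + 4)*(m^2 + 4*m) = m*(m + 2)*(m + 3)*(m + 4)*(m + 4)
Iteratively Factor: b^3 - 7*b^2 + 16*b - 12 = (b - 2)*(b^2 - 5*b + 6) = (b - 3)*(b - 2)*(b - 2)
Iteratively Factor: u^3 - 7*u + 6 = (u - 2)*(u^2 + 2*u - 3) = (u - 2)*(u - 1)*(u + 3)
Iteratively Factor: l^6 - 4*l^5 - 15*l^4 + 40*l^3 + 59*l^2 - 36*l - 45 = (l - 3)*(l^5 - l^4 - 18*l^3 - 14*l^2 + 17*l + 15) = (l - 3)*(l + 1)*(l^4 - 2*l^3 - 16*l^2 + 2*l + 15) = (l - 3)*(l + 1)^2*(l^3 - 3*l^2 - 13*l + 15) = (l - 5)*(l - 3)*(l + 1)^2*(l^2 + 2*l - 3) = (l - 5)*(l - 3)*(l + 1)^2*(l + 3)*(l - 1)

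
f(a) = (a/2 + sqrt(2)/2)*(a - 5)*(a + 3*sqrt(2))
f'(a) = (a/2 + sqrt(2)/2)*(a - 5) + (a/2 + sqrt(2)/2)*(a + 3*sqrt(2)) + (a - 5)*(a + 3*sqrt(2))/2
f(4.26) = -17.85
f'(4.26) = 18.88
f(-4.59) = -5.29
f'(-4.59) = 17.45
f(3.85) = -24.50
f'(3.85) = 13.62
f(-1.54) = 1.11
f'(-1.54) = -8.60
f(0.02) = -15.22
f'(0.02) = -11.13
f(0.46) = -20.01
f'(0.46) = -10.52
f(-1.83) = 3.43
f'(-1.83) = -7.32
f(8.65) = 236.80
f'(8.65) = 106.77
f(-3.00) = 7.88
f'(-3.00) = 0.39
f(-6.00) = -44.32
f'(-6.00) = 38.92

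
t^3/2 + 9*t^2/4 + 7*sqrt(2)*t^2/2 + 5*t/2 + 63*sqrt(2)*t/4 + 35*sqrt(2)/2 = (t/2 + 1)*(t + 5/2)*(t + 7*sqrt(2))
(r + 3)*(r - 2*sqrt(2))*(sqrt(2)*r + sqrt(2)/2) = sqrt(2)*r^3 - 4*r^2 + 7*sqrt(2)*r^2/2 - 14*r + 3*sqrt(2)*r/2 - 6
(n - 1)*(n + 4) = n^2 + 3*n - 4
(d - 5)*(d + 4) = d^2 - d - 20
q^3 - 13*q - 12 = (q - 4)*(q + 1)*(q + 3)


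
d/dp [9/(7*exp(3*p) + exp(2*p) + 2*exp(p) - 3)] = (-189*exp(2*p) - 18*exp(p) - 18)*exp(p)/(7*exp(3*p) + exp(2*p) + 2*exp(p) - 3)^2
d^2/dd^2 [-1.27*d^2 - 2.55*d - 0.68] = -2.54000000000000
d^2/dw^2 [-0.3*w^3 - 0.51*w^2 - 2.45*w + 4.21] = -1.8*w - 1.02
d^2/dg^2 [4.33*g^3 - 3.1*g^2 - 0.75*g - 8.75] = 25.98*g - 6.2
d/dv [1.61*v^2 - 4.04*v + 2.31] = 3.22*v - 4.04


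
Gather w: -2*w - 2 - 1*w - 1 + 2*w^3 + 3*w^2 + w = 2*w^3 + 3*w^2 - 2*w - 3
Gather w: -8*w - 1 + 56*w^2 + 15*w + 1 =56*w^2 + 7*w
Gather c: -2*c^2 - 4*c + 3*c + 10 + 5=-2*c^2 - c + 15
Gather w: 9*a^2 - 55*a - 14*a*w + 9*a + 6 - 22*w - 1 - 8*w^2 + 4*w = 9*a^2 - 46*a - 8*w^2 + w*(-14*a - 18) + 5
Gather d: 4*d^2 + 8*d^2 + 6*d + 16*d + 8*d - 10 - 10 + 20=12*d^2 + 30*d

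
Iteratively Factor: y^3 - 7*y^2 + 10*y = (y - 5)*(y^2 - 2*y) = y*(y - 5)*(y - 2)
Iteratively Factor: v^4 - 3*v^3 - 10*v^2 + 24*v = (v - 2)*(v^3 - v^2 - 12*v) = (v - 4)*(v - 2)*(v^2 + 3*v) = v*(v - 4)*(v - 2)*(v + 3)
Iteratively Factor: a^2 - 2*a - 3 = (a + 1)*(a - 3)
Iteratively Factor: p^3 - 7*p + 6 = (p + 3)*(p^2 - 3*p + 2) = (p - 2)*(p + 3)*(p - 1)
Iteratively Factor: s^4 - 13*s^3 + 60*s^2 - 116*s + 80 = (s - 4)*(s^3 - 9*s^2 + 24*s - 20) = (s - 4)*(s - 2)*(s^2 - 7*s + 10) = (s - 4)*(s - 2)^2*(s - 5)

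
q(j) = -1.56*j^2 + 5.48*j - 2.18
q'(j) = 5.48 - 3.12*j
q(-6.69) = -108.66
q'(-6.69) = 26.35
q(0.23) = -1.00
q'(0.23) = 4.76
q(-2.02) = -19.62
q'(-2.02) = 11.78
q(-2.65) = -27.66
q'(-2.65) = 13.75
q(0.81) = 1.24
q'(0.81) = 2.95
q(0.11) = -1.60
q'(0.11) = 5.14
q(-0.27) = -3.77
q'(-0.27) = 6.32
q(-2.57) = -26.57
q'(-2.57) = 13.50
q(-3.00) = -32.66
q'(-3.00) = 14.84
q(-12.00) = -292.58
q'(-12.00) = 42.92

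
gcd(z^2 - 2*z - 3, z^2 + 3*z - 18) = z - 3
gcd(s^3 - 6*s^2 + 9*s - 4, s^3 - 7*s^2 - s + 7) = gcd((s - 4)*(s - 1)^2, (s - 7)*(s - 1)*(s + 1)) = s - 1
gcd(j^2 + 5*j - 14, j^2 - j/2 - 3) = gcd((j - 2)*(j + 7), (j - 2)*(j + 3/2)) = j - 2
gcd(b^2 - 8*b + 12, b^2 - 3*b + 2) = b - 2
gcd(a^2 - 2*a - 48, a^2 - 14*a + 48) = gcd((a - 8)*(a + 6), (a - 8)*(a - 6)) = a - 8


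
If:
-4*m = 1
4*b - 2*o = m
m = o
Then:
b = -3/16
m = -1/4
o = -1/4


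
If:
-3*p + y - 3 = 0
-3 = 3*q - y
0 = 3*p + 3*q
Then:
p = 0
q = 0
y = 3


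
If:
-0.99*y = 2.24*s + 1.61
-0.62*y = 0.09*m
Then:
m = -6.88888888888889*y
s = -0.441964285714286*y - 0.71875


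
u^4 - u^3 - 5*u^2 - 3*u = u*(u - 3)*(u + 1)^2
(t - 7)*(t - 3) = t^2 - 10*t + 21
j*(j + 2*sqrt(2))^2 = j^3 + 4*sqrt(2)*j^2 + 8*j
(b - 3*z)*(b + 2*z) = b^2 - b*z - 6*z^2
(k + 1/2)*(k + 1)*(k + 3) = k^3 + 9*k^2/2 + 5*k + 3/2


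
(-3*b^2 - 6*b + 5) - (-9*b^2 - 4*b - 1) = 6*b^2 - 2*b + 6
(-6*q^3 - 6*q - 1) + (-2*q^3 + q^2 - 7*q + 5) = -8*q^3 + q^2 - 13*q + 4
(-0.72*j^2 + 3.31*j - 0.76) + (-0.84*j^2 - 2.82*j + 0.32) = -1.56*j^2 + 0.49*j - 0.44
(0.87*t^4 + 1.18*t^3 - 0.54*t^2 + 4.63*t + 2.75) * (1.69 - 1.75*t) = -1.5225*t^5 - 0.5947*t^4 + 2.9392*t^3 - 9.0151*t^2 + 3.0122*t + 4.6475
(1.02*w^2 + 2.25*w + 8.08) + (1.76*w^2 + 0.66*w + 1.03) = 2.78*w^2 + 2.91*w + 9.11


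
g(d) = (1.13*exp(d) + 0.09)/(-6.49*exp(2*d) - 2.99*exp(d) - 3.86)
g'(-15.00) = 0.00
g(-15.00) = -0.02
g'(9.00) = 0.00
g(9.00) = 0.00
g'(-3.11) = -0.01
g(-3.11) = -0.04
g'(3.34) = 0.01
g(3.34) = -0.01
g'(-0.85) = -0.02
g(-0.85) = -0.09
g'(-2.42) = -0.02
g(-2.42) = -0.05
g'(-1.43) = -0.03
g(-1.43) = -0.07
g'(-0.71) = -0.02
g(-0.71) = -0.09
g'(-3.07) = -0.01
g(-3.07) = -0.04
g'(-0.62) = -0.01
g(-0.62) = -0.09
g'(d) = (1.13*exp(d) + 0.09)*(12.98*exp(2*d) + 2.99*exp(d))/(-6.49*exp(2*d) - 2.99*exp(d) - 3.86)^2 + 1.13*exp(d)/(-6.49*exp(2*d) - 2.99*exp(d) - 3.86) = (7.3337*exp(2*d) + 1.1682*exp(d) - 4.0927)*exp(d)/(42.1201*exp(4*d) + 38.8102*exp(3*d) + 59.0429*exp(2*d) + 23.0828*exp(d) + 14.8996)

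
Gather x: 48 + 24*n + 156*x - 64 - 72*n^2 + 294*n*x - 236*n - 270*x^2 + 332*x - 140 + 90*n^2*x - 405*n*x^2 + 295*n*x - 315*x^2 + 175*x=-72*n^2 - 212*n + x^2*(-405*n - 585) + x*(90*n^2 + 589*n + 663) - 156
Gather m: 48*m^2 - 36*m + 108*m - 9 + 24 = 48*m^2 + 72*m + 15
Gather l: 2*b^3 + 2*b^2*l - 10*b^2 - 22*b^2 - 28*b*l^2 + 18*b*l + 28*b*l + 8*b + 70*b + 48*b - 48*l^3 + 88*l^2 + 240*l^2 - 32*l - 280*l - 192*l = 2*b^3 - 32*b^2 + 126*b - 48*l^3 + l^2*(328 - 28*b) + l*(2*b^2 + 46*b - 504)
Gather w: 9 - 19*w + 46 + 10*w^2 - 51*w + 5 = 10*w^2 - 70*w + 60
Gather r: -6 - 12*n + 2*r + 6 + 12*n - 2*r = 0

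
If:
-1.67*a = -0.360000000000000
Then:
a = 0.22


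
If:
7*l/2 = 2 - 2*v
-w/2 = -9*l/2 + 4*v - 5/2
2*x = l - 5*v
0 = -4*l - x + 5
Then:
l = 60/71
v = -34/71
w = 1167/71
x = 115/71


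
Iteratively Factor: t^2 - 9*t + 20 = (t - 4)*(t - 5)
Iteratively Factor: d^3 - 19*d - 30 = (d + 3)*(d^2 - 3*d - 10) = (d + 2)*(d + 3)*(d - 5)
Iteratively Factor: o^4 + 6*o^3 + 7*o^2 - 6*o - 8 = (o - 1)*(o^3 + 7*o^2 + 14*o + 8) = (o - 1)*(o + 2)*(o^2 + 5*o + 4) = (o - 1)*(o + 2)*(o + 4)*(o + 1)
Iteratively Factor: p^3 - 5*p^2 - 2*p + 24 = (p - 3)*(p^2 - 2*p - 8) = (p - 3)*(p + 2)*(p - 4)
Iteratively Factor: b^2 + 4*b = (b + 4)*(b)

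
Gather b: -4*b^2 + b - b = -4*b^2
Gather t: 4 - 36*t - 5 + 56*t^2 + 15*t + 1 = 56*t^2 - 21*t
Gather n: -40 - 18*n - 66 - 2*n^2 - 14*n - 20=-2*n^2 - 32*n - 126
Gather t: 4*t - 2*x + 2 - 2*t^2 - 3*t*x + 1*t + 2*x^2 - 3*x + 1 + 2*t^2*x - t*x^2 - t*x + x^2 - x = t^2*(2*x - 2) + t*(-x^2 - 4*x + 5) + 3*x^2 - 6*x + 3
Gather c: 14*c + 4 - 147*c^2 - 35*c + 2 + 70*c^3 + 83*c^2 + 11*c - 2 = 70*c^3 - 64*c^2 - 10*c + 4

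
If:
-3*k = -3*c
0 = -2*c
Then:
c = 0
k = 0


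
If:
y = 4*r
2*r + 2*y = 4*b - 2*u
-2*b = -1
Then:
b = 1/2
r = y/4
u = 1 - 5*y/4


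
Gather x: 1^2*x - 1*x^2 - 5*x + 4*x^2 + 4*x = 3*x^2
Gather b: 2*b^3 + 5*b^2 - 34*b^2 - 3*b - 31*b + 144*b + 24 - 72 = 2*b^3 - 29*b^2 + 110*b - 48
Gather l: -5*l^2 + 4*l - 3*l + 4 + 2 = -5*l^2 + l + 6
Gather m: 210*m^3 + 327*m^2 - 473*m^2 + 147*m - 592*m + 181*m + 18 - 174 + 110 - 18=210*m^3 - 146*m^2 - 264*m - 64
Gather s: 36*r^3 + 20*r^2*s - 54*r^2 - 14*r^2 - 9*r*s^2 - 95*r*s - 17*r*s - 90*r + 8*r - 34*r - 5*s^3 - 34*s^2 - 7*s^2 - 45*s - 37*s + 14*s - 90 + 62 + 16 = 36*r^3 - 68*r^2 - 116*r - 5*s^3 + s^2*(-9*r - 41) + s*(20*r^2 - 112*r - 68) - 12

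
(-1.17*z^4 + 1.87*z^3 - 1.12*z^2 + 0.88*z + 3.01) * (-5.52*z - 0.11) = 6.4584*z^5 - 10.1937*z^4 + 5.9767*z^3 - 4.7344*z^2 - 16.712*z - 0.3311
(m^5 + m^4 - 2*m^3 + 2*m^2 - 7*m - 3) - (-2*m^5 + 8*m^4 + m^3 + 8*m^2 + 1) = 3*m^5 - 7*m^4 - 3*m^3 - 6*m^2 - 7*m - 4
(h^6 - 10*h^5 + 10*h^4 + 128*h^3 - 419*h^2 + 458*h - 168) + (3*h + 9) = h^6 - 10*h^5 + 10*h^4 + 128*h^3 - 419*h^2 + 461*h - 159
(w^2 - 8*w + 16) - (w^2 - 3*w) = 16 - 5*w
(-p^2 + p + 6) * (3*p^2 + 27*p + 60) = -3*p^4 - 24*p^3 - 15*p^2 + 222*p + 360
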